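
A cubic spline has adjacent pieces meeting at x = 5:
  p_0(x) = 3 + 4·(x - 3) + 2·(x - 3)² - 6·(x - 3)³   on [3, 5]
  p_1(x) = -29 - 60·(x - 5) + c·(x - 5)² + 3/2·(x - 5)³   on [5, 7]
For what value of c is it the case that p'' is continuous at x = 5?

-34

p_0''(x) = 4 - 36·(x - 3), so p_0''(5) = -68. On the right, p_1''(5) = 2c, so c = -34.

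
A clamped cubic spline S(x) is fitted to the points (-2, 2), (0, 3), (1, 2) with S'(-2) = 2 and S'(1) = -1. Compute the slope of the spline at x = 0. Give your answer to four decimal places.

-0.7500

Let σ_i = S''(x_i). Step sizes h_i = 2, 1; slopes of the chords Δ_i = (y_(i+1) - y_i)/h_i = 1/2, -1.
  2·σ_0 + 6·σ_1 + 1·σ_2 = 6(Δ_1 - Δ_0) = -9
Clamped end conditions give two more equations: 2h_0·σ_0 + h_0·σ_1 = 6(Δ_0 - S'(-2)) = -9 and h_1·σ_1 + 2h_1·σ_2 = 6(S'(1) - Δ_1) = 0.
Forward elimination and back-substitution give σ_0 = -7/4, σ_1 = -1, σ_2 = 1/2.
On [0, 1], S'(x) = b_1 + 2c_1·x + 3d_1·x² with b_1 = Δ_1 - h_1(2σ_1 + σ_2)/6 = -3/4, c_1 = σ_1/2 = -1/2, d_1 = (σ_2 - σ_1)/(6h_1) = 1/4. So S'(0) = -3/4.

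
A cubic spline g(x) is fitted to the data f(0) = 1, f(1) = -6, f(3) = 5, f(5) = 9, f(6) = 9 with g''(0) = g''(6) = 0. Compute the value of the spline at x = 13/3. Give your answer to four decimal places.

8.8864

Put m_i = g'' at the i-th knot. Here h = (1, 2, 2, 1) and Δ = (-7, 11/2, 2, 0), so the interior equations h_(i-1)·m_(i-1) + 2(h_(i-1)+h_i)·m_i + h_i·m_(i+1) = 6(Δ_i − Δ_(i-1)) read
  1·m_0 + 6·m_1 + 2·m_2 = 6(Δ_1 - Δ_0) = 75
  2·m_1 + 8·m_2 + 2·m_3 = 6(Δ_2 - Δ_1) = -21
  2·m_2 + 6·m_3 + 1·m_4 = 6(Δ_3 - Δ_2) = -12
Natural end conditions: m_0 = m_4 = 0.
Forward elimination and back-substitution give m_0 = 0, m_1 = 73/5, m_2 = -63/10, m_3 = 1/10, m_4 = 0.
On [3, 5], g(x) = 5 + 37/6·(x - 3) - 63/20·(x - 3)² + 8/15·(x - 3)³.
With (x - 3) = 4/3: g(13/3) = 3599/405.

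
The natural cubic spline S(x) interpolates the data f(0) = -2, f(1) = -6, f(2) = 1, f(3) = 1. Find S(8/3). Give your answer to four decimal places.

With M_i denoting the second derivative at x_i, h_i = 1, 1, 1, and Δ_i = (y_(i+1) − y_i)/h_i = -4, 7, 0:
  1·M_0 + 4·M_1 + 1·M_2 = 6(Δ_1 - Δ_0) = 66
  1·M_1 + 4·M_2 + 1·M_3 = 6(Δ_2 - Δ_1) = -42
Natural end conditions: M_0 = M_3 = 0.
Solving the tridiagonal system: M_0 = 0, M_1 = 102/5, M_2 = -78/5, M_3 = 0.
On [2, 3], S(x) = 1 + 26/5·(x - 2) - 39/5·(x - 2)² + 13/5·(x - 2)³.
With (x - 2) = 2/3: S(8/3) = 239/135.

1.7704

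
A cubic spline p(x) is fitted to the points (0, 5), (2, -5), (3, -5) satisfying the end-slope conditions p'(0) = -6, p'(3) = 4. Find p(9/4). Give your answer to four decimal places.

-5.5859

With M_i denoting the second derivative at x_i, h_i = 2, 1, and Δ_i = (y_(i+1) − y_i)/h_i = -5, 0:
  2·M_0 + 6·M_1 + 1·M_2 = 6(Δ_1 - Δ_0) = 30
Clamped end conditions give two more equations: 2h_0·M_0 + h_0·M_1 = 6(Δ_0 - p'(0)) = 6 and h_1·M_1 + 2h_1·M_2 = 6(p'(3) - Δ_1) = 24.
Solving the tridiagonal system: M_0 = -1/6, M_1 = 10/3, M_2 = 31/3.
On [2, 3], p(x) = -5 - 17/6·(x - 2) + 5/3·(x - 2)² + 7/6·(x - 2)³.
With (x - 2) = 1/4: p(9/4) = -715/128.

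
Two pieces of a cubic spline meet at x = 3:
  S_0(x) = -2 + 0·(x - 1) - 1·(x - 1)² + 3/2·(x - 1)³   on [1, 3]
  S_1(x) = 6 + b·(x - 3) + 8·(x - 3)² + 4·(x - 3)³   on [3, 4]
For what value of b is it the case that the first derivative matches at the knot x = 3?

S_0'(x) = 0 - 2·(x - 1) + 9/2·(x - 1)², so S_0'(3) = 14. On the right, S_1'(3) = b, so b = 14.

14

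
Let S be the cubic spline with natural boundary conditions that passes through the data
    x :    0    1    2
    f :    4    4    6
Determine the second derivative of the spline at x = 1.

With σ_i denoting the second derivative at x_i, h_i = 1, 1, and Δ_i = (y_(i+1) − y_i)/h_i = 0, 2:
  1·σ_0 + 4·σ_1 + 1·σ_2 = 6(Δ_1 - Δ_0) = 12
Natural end conditions: σ_0 = σ_2 = 0.
Hence σ_0 = 0, σ_1 = 3, σ_2 = 0.

3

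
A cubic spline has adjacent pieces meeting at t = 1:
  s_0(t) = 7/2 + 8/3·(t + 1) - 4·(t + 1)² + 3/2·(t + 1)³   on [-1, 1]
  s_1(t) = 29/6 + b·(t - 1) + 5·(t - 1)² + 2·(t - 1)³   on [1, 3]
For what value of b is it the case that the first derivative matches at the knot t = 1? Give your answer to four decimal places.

s_0'(t) = 8/3 - 8·(t + 1) + 9/2·(t + 1)², so s_0'(1) = 14/3. On the right, s_1'(1) = b, so b = 14/3.

4.6667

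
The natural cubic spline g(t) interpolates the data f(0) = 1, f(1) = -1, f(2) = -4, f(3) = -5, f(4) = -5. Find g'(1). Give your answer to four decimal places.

Let m_i = g''(x_i). Step sizes h_i = 1, 1, 1, 1; slopes of the chords Δ_i = (y_(i+1) - y_i)/h_i = -2, -3, -1, 0.
  1·m_0 + 4·m_1 + 1·m_2 = 6(Δ_1 - Δ_0) = -6
  1·m_1 + 4·m_2 + 1·m_3 = 6(Δ_2 - Δ_1) = 12
  1·m_2 + 4·m_3 + 1·m_4 = 6(Δ_3 - Δ_2) = 6
Natural end conditions: m_0 = m_4 = 0.
Hence m_0 = 0, m_1 = -33/14, m_2 = 24/7, m_3 = 9/14, m_4 = 0.
On [1, 2], g'(t) = b_1 + 2c_1·(t - 1) + 3d_1·(t - 1)² with b_1 = Δ_1 - h_1(2m_1 + m_2)/6 = -39/14, c_1 = m_1/2 = -33/28, d_1 = (m_2 - m_1)/(6h_1) = 27/28. So g'(1) = -39/14.

-2.7857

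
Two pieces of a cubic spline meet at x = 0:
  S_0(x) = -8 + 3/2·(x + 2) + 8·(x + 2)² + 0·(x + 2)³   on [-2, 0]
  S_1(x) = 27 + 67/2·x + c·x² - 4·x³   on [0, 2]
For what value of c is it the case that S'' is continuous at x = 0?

8

S_0''(x) = 16 + 0·(x + 2), so S_0''(0) = 16. On the right, S_1''(0) = 2c, so c = 8.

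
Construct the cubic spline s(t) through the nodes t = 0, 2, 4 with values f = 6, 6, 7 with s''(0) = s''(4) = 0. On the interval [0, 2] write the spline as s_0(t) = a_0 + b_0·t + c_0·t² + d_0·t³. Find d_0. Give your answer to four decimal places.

0.0313

Write σ_i for s''(x_i). With h_i = 2, 2 and divided differences Δ_i = 0, 1/2, the continuity of s' gives the tridiagonal system
  2·σ_0 + 8·σ_1 + 2·σ_2 = 6(Δ_1 - Δ_0) = 3
Natural end conditions: σ_0 = σ_2 = 0.
Solving the tridiagonal system: σ_0 = 0, σ_1 = 3/8, σ_2 = 0.
On [0, 2], with s_0(t) = a_0 + b_0·t + c_0·t² + d_0·t³: c_0 = σ_0/2 = 0, d_0 = (σ_1 - σ_0)/(6h_0) = 1/32, b_0 = Δ_0 - h_0(2σ_0 + σ_1)/6 = -1/8.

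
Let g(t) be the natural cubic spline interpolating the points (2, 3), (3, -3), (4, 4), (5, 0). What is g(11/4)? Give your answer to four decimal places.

-2.8781

Write M_i for g''(x_i). With h_i = 1, 1, 1 and divided differences Δ_i = -6, 7, -4, the continuity of g' gives the tridiagonal system
  1·M_0 + 4·M_1 + 1·M_2 = 6(Δ_1 - Δ_0) = 78
  1·M_1 + 4·M_2 + 1·M_3 = 6(Δ_2 - Δ_1) = -66
Natural end conditions: M_0 = M_3 = 0.
Solving the tridiagonal system: M_0 = 0, M_1 = 126/5, M_2 = -114/5, M_3 = 0.
On [2, 3], g(t) = 3 - 51/5·(t - 2) + 0·(t - 2)² + 21/5·(t - 2)³.
With (t - 2) = 3/4: g(11/4) = -921/320.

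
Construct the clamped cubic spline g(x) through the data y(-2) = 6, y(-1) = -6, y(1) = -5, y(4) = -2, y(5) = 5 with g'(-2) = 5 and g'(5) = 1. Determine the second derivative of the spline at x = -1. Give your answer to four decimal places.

25.8108

Put m_i = g'' at the i-th knot. Here h = (1, 2, 3, 1) and Δ = (-12, 1/2, 1, 7), so the interior equations h_(i-1)·m_(i-1) + 2(h_(i-1)+h_i)·m_i + h_i·m_(i+1) = 6(Δ_i − Δ_(i-1)) read
  1·m_0 + 6·m_1 + 2·m_2 = 6(Δ_1 - Δ_0) = 75
  2·m_1 + 10·m_2 + 3·m_3 = 6(Δ_2 - Δ_1) = 3
  3·m_2 + 8·m_3 + 1·m_4 = 6(Δ_3 - Δ_2) = 36
Clamped end conditions give two more equations: 2h_0·m_0 + h_0·m_1 = 6(Δ_0 - g'(-2)) = -102 and h_3·m_3 + 2h_3·m_4 = 6(g'(5) - Δ_3) = -36.
Forward elimination and back-substitution give m_0 = -4729/74, m_1 = 955/37, m_2 = -1181/148, m_3 = 769/74, m_4 = -3433/148.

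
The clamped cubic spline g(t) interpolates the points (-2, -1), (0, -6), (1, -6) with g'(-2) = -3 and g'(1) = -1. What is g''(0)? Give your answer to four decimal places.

Put M_i = g'' at the i-th knot. Here h = (2, 1) and Δ = (-5/2, 0), so the interior equations h_(i-1)·M_(i-1) + 2(h_(i-1)+h_i)·M_i + h_i·M_(i+1) = 6(Δ_i − Δ_(i-1)) read
  2·M_0 + 6·M_1 + 1·M_2 = 6(Δ_1 - Δ_0) = 15
Clamped end conditions give two more equations: 2h_0·M_0 + h_0·M_1 = 6(Δ_0 - g'(-2)) = 3 and h_1·M_1 + 2h_1·M_2 = 6(g'(1) - Δ_1) = -6.
Solving: M_0 = -13/12, M_1 = 11/3, M_2 = -29/6.

3.6667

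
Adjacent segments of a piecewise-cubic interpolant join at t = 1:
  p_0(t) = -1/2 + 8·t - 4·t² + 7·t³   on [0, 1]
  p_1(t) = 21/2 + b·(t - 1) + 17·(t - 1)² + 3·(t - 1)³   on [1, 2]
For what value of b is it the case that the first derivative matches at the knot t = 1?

21

p_0'(t) = 8 - 8·t + 21·t², so p_0'(1) = 21. On the right, p_1'(1) = b, so b = 21.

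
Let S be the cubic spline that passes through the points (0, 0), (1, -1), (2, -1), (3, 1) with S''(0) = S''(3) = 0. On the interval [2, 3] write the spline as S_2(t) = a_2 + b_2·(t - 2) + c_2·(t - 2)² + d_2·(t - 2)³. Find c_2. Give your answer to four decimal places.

1.4000

Let σ_i = S''(x_i). Step sizes h_i = 1, 1, 1; slopes of the chords Δ_i = (y_(i+1) - y_i)/h_i = -1, 0, 2.
  1·σ_0 + 4·σ_1 + 1·σ_2 = 6(Δ_1 - Δ_0) = 6
  1·σ_1 + 4·σ_2 + 1·σ_3 = 6(Δ_2 - Δ_1) = 12
Natural end conditions: σ_0 = σ_3 = 0.
Hence σ_0 = 0, σ_1 = 4/5, σ_2 = 14/5, σ_3 = 0.
On [2, 3], with S_2(t) = a_2 + b_2·(t - 2) + c_2·(t - 2)² + d_2·(t - 2)³: c_2 = σ_2/2 = 7/5, d_2 = (σ_3 - σ_2)/(6h_2) = -7/15, b_2 = Δ_2 - h_2(2σ_2 + σ_3)/6 = 16/15.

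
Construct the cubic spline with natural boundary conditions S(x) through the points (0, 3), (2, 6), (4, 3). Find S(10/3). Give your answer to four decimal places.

Write M_i for S''(x_i). With h_i = 2, 2 and divided differences Δ_i = 3/2, -3/2, the continuity of S' gives the tridiagonal system
  2·M_0 + 8·M_1 + 2·M_2 = 6(Δ_1 - Δ_0) = -18
Natural end conditions: M_0 = M_2 = 0.
Solving the tridiagonal system: M_0 = 0, M_1 = -9/4, M_2 = 0.
On [2, 4], S(x) = 6 + 0·(x - 2) - 9/8·(x - 2)² + 3/16·(x - 2)³.
With (x - 2) = 4/3: S(10/3) = 40/9.

4.4444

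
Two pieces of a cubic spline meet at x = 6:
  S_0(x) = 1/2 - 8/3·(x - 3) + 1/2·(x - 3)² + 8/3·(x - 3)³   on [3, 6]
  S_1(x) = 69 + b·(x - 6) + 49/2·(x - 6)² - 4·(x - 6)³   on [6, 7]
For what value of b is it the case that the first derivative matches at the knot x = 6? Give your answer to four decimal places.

S_0'(x) = -8/3 + 1·(x - 3) + 8·(x - 3)², so S_0'(6) = 217/3. On the right, S_1'(6) = b, so b = 217/3.

72.3333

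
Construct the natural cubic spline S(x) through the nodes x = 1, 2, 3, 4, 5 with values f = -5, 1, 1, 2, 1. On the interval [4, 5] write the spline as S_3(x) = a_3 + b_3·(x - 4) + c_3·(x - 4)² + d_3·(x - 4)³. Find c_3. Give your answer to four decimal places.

Write m_i for S''(x_i). With h_i = 1, 1, 1, 1 and divided differences Δ_i = 6, 0, 1, -1, the continuity of S' gives the tridiagonal system
  1·m_0 + 4·m_1 + 1·m_2 = 6(Δ_1 - Δ_0) = -36
  1·m_1 + 4·m_2 + 1·m_3 = 6(Δ_2 - Δ_1) = 6
  1·m_2 + 4·m_3 + 1·m_4 = 6(Δ_3 - Δ_2) = -12
Natural end conditions: m_0 = m_4 = 0.
Hence m_0 = 0, m_1 = -72/7, m_2 = 36/7, m_3 = -30/7, m_4 = 0.
On [4, 5], with S_3(x) = a_3 + b_3·(x - 4) + c_3·(x - 4)² + d_3·(x - 4)³: c_3 = m_3/2 = -15/7, d_3 = (m_4 - m_3)/(6h_3) = 5/7, b_3 = Δ_3 - h_3(2m_3 + m_4)/6 = 3/7.

-2.1429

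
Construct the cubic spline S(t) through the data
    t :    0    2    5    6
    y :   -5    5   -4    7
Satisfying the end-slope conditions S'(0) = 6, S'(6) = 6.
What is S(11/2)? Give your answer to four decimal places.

1.8894

Write M_i for S''(x_i). With h_i = 2, 3, 1 and divided differences Δ_i = 5, -3, 11, the continuity of S' gives the tridiagonal system
  2·M_0 + 10·M_1 + 3·M_2 = 6(Δ_1 - Δ_0) = -48
  3·M_1 + 8·M_2 + 1·M_3 = 6(Δ_2 - Δ_1) = 84
Clamped end conditions give two more equations: 2h_0·M_0 + h_0·M_1 = 6(Δ_0 - S'(0)) = -6 and h_2·M_2 + 2h_2·M_3 = 6(S'(6) - Δ_2) = -30.
Solving the tridiagonal system: M_0 = 51/13, M_1 = -141/13, M_2 = 228/13, M_3 = -309/13.
On [5, 6], S(t) = -4 + 237/26·(t - 5) + 114/13·(t - 5)² - 179/26·(t - 5)³.
With (t - 5) = 1/2: S(11/2) = 393/208.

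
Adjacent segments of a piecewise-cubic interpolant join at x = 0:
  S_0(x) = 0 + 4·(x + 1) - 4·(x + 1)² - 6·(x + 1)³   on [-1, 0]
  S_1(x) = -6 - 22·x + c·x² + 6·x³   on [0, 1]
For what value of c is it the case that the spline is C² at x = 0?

-22

S_0''(x) = -8 - 36·(x + 1), so S_0''(0) = -44. On the right, S_1''(0) = 2c, so c = -22.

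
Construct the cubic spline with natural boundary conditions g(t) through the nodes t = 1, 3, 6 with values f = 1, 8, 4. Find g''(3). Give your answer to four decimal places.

-2.9000

Let σ_i = g''(x_i). Step sizes h_i = 2, 3; slopes of the chords Δ_i = (y_(i+1) - y_i)/h_i = 7/2, -4/3.
  2·σ_0 + 10·σ_1 + 3·σ_2 = 6(Δ_1 - Δ_0) = -29
Natural end conditions: σ_0 = σ_2 = 0.
Hence σ_0 = 0, σ_1 = -29/10, σ_2 = 0.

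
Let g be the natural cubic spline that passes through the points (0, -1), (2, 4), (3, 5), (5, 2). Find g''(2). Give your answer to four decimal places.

With m_i denoting the second derivative at x_i, h_i = 2, 1, 2, and Δ_i = (y_(i+1) − y_i)/h_i = 5/2, 1, -3/2:
  2·m_0 + 6·m_1 + 1·m_2 = 6(Δ_1 - Δ_0) = -9
  1·m_1 + 6·m_2 + 2·m_3 = 6(Δ_2 - Δ_1) = -15
Natural end conditions: m_0 = m_3 = 0.
Solving the tridiagonal system: m_0 = 0, m_1 = -39/35, m_2 = -81/35, m_3 = 0.

-1.1143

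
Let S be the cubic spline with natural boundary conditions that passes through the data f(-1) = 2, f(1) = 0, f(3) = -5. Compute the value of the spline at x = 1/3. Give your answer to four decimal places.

With M_i denoting the second derivative at x_i, h_i = 2, 2, and Δ_i = (y_(i+1) − y_i)/h_i = -1, -5/2:
  2·M_0 + 8·M_1 + 2·M_2 = 6(Δ_1 - Δ_0) = -9
Natural end conditions: M_0 = M_2 = 0.
Solving: M_0 = 0, M_1 = -9/8, M_2 = 0.
On [-1, 1], S(x) = 2 - 5/8·(x + 1) + 0·(x + 1)² - 3/32·(x + 1)³.
With (x + 1) = 4/3: S(1/3) = 17/18.

0.9444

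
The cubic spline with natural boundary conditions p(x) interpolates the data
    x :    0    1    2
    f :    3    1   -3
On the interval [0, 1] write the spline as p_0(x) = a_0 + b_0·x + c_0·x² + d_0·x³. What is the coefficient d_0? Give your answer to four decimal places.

-0.5000

Put M_i = p'' at the i-th knot. Here h = (1, 1) and Δ = (-2, -4), so the interior equations h_(i-1)·M_(i-1) + 2(h_(i-1)+h_i)·M_i + h_i·M_(i+1) = 6(Δ_i − Δ_(i-1)) read
  1·M_0 + 4·M_1 + 1·M_2 = 6(Δ_1 - Δ_0) = -12
Natural end conditions: M_0 = M_2 = 0.
Solving: M_0 = 0, M_1 = -3, M_2 = 0.
On [0, 1], with p_0(x) = a_0 + b_0·x + c_0·x² + d_0·x³: c_0 = M_0/2 = 0, d_0 = (M_1 - M_0)/(6h_0) = -1/2, b_0 = Δ_0 - h_0(2M_0 + M_1)/6 = -3/2.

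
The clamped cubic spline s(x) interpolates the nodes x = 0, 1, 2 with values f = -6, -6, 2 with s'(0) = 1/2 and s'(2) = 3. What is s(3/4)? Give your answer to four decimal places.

-6.6973

Write M_i for s''(x_i). With h_i = 1, 1 and divided differences Δ_i = 0, 8, the continuity of s' gives the tridiagonal system
  1·M_0 + 4·M_1 + 1·M_2 = 6(Δ_1 - Δ_0) = 48
Clamped end conditions give two more equations: 2h_0·M_0 + h_0·M_1 = 6(Δ_0 - s'(0)) = -3 and h_1·M_1 + 2h_1·M_2 = 6(s'(2) - Δ_1) = -30.
Hence M_0 = -49/4, M_1 = 43/2, M_2 = -103/4.
On [0, 1], s(x) = -6 + 1/2·x - 49/8·x² + 45/8·x³.
With x = 3/4: s(3/4) = -3429/512.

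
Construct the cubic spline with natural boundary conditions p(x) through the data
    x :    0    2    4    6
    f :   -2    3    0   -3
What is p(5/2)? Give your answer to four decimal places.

2.8250

Put σ_i = p'' at the i-th knot. Here h = (2, 2, 2) and Δ = (5/2, -3/2, -3/2), so the interior equations h_(i-1)·σ_(i-1) + 2(h_(i-1)+h_i)·σ_i + h_i·σ_(i+1) = 6(Δ_i − Δ_(i-1)) read
  2·σ_0 + 8·σ_1 + 2·σ_2 = 6(Δ_1 - Δ_0) = -24
  2·σ_1 + 8·σ_2 + 2·σ_3 = 6(Δ_2 - Δ_1) = 0
Natural end conditions: σ_0 = σ_3 = 0.
Solving: σ_0 = 0, σ_1 = -16/5, σ_2 = 4/5, σ_3 = 0.
On [2, 4], p(x) = 3 + 11/30·(x - 2) - 8/5·(x - 2)² + 1/3·(x - 2)³.
With (x - 2) = 1/2: p(5/2) = 113/40.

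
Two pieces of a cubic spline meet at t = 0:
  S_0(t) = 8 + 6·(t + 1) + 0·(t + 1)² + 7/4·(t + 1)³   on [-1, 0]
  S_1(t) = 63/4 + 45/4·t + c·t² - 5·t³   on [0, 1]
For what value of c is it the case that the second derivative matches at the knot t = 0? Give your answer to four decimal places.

5.2500

S_0''(t) = 0 + 21/2·(t + 1), so S_0''(0) = 21/2. On the right, S_1''(0) = 2c, so c = 21/4.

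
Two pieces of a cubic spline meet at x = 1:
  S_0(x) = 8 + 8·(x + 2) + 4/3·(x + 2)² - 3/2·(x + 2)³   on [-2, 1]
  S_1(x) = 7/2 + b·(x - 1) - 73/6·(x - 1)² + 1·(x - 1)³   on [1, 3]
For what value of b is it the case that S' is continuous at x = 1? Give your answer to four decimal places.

-24.5000

S_0'(x) = 8 + 8/3·(x + 2) - 9/2·(x + 2)², so S_0'(1) = -49/2. On the right, S_1'(1) = b, so b = -49/2.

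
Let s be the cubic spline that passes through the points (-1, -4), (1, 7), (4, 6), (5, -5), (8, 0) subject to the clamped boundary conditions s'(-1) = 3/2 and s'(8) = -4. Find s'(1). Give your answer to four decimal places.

Put M_i = s'' at the i-th knot. Here h = (2, 3, 1, 3) and Δ = (11/2, -1/3, -11, 5/3), so the interior equations h_(i-1)·M_(i-1) + 2(h_(i-1)+h_i)·M_i + h_i·M_(i+1) = 6(Δ_i − Δ_(i-1)) read
  2·M_0 + 10·M_1 + 3·M_2 = 6(Δ_1 - Δ_0) = -35
  3·M_1 + 8·M_2 + 1·M_3 = 6(Δ_2 - Δ_1) = -64
  1·M_2 + 8·M_3 + 3·M_4 = 6(Δ_3 - Δ_2) = 76
Clamped end conditions give two more equations: 2h_0·M_0 + h_0·M_1 = 6(Δ_0 - s'(-1)) = 24 and h_3·M_3 + 2h_3·M_4 = 6(s'(8) - Δ_3) = -34.
Hence M_0 = 1892/267, M_1 = -580/267, M_2 = -2443/267, M_3 = 4196/267, M_4 = -3611/267.
On [1, 4], s'(x) = b_1 + 2c_1·(x - 1) + 3d_1·(x - 1)² with b_1 = Δ_1 - h_1(2M_1 + M_2)/6 = 3425/534, c_1 = M_1/2 = -290/267, d_1 = (M_2 - M_1)/(6h_1) = -69/178. So s'(1) = 3425/534.

6.4139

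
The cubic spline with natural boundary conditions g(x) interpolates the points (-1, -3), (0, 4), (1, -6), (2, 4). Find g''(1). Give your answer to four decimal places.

Let M_i = g''(x_i). Step sizes h_i = 1, 1, 1; slopes of the chords Δ_i = (y_(i+1) - y_i)/h_i = 7, -10, 10.
  1·M_0 + 4·M_1 + 1·M_2 = 6(Δ_1 - Δ_0) = -102
  1·M_1 + 4·M_2 + 1·M_3 = 6(Δ_2 - Δ_1) = 120
Natural end conditions: M_0 = M_3 = 0.
Hence M_0 = 0, M_1 = -176/5, M_2 = 194/5, M_3 = 0.

38.8000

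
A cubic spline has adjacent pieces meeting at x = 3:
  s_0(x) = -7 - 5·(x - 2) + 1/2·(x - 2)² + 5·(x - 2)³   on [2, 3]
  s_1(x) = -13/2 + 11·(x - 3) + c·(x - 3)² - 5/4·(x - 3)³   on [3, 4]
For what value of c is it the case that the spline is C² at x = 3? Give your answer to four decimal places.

15.5000

s_0''(x) = 1 + 30·(x - 2), so s_0''(3) = 31. On the right, s_1''(3) = 2c, so c = 31/2.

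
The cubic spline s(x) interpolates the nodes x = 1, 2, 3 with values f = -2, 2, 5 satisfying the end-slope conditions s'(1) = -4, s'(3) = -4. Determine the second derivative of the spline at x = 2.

-3

With σ_i denoting the second derivative at x_i, h_i = 1, 1, and Δ_i = (y_(i+1) − y_i)/h_i = 4, 3:
  1·σ_0 + 4·σ_1 + 1·σ_2 = 6(Δ_1 - Δ_0) = -6
Clamped end conditions give two more equations: 2h_0·σ_0 + h_0·σ_1 = 6(Δ_0 - s'(1)) = 48 and h_1·σ_1 + 2h_1·σ_2 = 6(s'(3) - Δ_1) = -42.
Hence σ_0 = 51/2, σ_1 = -3, σ_2 = -39/2.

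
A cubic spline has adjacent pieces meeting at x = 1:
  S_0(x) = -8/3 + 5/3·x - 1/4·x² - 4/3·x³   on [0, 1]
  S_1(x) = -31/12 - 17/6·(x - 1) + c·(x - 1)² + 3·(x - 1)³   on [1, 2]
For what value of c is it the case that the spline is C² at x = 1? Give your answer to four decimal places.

-4.2500

S_0''(x) = -1/2 - 8·x, so S_0''(1) = -17/2. On the right, S_1''(1) = 2c, so c = -17/4.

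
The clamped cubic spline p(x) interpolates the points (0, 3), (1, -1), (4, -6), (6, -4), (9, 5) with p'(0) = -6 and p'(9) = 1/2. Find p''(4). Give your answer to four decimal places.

0.9859

With σ_i denoting the second derivative at x_i, h_i = 1, 3, 2, 3, and Δ_i = (y_(i+1) − y_i)/h_i = -4, -5/3, 1, 3:
  1·σ_0 + 8·σ_1 + 3·σ_2 = 6(Δ_1 - Δ_0) = 14
  3·σ_1 + 10·σ_2 + 2·σ_3 = 6(Δ_2 - Δ_1) = 16
  2·σ_2 + 10·σ_3 + 3·σ_4 = 6(Δ_3 - Δ_2) = 12
Clamped end conditions give two more equations: 2h_0·σ_0 + h_0·σ_1 = 6(Δ_0 - p'(0)) = 12 and h_3·σ_3 + 2h_3·σ_4 = 6(p'(9) - Δ_3) = -15.
Forward elimination and back-substitution give σ_0 = 2005/354, σ_1 = 119/177, σ_2 = 349/354, σ_3 = 365/177, σ_4 = -625/177.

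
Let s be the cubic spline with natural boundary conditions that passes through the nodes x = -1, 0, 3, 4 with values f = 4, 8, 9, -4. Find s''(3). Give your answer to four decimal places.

With M_i denoting the second derivative at x_i, h_i = 1, 3, 1, and Δ_i = (y_(i+1) − y_i)/h_i = 4, 1/3, -13:
  1·M_0 + 8·M_1 + 3·M_2 = 6(Δ_1 - Δ_0) = -22
  3·M_1 + 8·M_2 + 1·M_3 = 6(Δ_2 - Δ_1) = -80
Natural end conditions: M_0 = M_3 = 0.
Solving: M_0 = 0, M_1 = 64/55, M_2 = -574/55, M_3 = 0.

-10.4364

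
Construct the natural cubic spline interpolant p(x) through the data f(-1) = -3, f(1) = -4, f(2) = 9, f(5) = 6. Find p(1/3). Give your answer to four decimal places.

Put σ_i = p'' at the i-th knot. Here h = (2, 1, 3) and Δ = (-1/2, 13, -1), so the interior equations h_(i-1)·σ_(i-1) + 2(h_(i-1)+h_i)·σ_i + h_i·σ_(i+1) = 6(Δ_i − Δ_(i-1)) read
  2·σ_0 + 6·σ_1 + 1·σ_2 = 6(Δ_1 - Δ_0) = 81
  1·σ_1 + 8·σ_2 + 3·σ_3 = 6(Δ_2 - Δ_1) = -84
Natural end conditions: σ_0 = σ_3 = 0.
Forward elimination and back-substitution give σ_0 = 0, σ_1 = 732/47, σ_2 = -585/47, σ_3 = 0.
On [-1, 1], p(x) = -3 - 535/94·(x + 1) + 0·(x + 1)² + 61/47·(x + 1)³.
With (x + 1) = 4/3: p(1/3) = -9533/1269.

-7.5122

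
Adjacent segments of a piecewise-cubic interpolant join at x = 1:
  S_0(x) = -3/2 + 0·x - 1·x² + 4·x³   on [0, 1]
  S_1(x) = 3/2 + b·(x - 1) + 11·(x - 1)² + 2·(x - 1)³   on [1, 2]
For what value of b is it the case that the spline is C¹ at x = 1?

S_0'(x) = 0 - 2·x + 12·x², so S_0'(1) = 10. On the right, S_1'(1) = b, so b = 10.

10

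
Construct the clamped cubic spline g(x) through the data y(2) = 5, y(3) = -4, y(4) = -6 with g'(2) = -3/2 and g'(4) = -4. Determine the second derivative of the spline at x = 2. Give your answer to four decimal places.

Let σ_i = g''(x_i). Step sizes h_i = 1, 1; slopes of the chords Δ_i = (y_(i+1) - y_i)/h_i = -9, -2.
  1·σ_0 + 4·σ_1 + 1·σ_2 = 6(Δ_1 - Δ_0) = 42
Clamped end conditions give two more equations: 2h_0·σ_0 + h_0·σ_1 = 6(Δ_0 - g'(2)) = -45 and h_1·σ_1 + 2h_1·σ_2 = 6(g'(4) - Δ_1) = -12.
Forward elimination and back-substitution give σ_0 = -137/4, σ_1 = 47/2, σ_2 = -71/4.

-34.2500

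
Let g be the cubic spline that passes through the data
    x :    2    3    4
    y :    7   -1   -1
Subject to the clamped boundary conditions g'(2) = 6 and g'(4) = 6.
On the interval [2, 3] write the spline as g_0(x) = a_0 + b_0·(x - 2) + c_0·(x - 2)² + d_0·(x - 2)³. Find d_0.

Write σ_i for g''(x_i). With h_i = 1, 1 and divided differences Δ_i = -8, 0, the continuity of g' gives the tridiagonal system
  1·σ_0 + 4·σ_1 + 1·σ_2 = 6(Δ_1 - Δ_0) = 48
Clamped end conditions give two more equations: 2h_0·σ_0 + h_0·σ_1 = 6(Δ_0 - g'(2)) = -84 and h_1·σ_1 + 2h_1·σ_2 = 6(g'(4) - Δ_1) = 36.
Forward elimination and back-substitution give σ_0 = -54, σ_1 = 24, σ_2 = 6.
On [2, 3], with g_0(x) = a_0 + b_0·(x - 2) + c_0·(x - 2)² + d_0·(x - 2)³: c_0 = σ_0/2 = -27, d_0 = (σ_1 - σ_0)/(6h_0) = 13, b_0 = Δ_0 - h_0(2σ_0 + σ_1)/6 = 6.

13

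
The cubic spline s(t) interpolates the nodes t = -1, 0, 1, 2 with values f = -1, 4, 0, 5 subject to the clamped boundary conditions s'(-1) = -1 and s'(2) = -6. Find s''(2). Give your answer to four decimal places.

With M_i denoting the second derivative at x_i, h_i = 1, 1, 1, and Δ_i = (y_(i+1) − y_i)/h_i = 5, -4, 5:
  1·M_0 + 4·M_1 + 1·M_2 = 6(Δ_1 - Δ_0) = -54
  1·M_1 + 4·M_2 + 1·M_3 = 6(Δ_2 - Δ_1) = 54
Clamped end conditions give two more equations: 2h_0·M_0 + h_0·M_1 = 6(Δ_0 - s'(-1)) = 36 and h_2·M_2 + 2h_2·M_3 = 6(s'(2) - Δ_2) = -66.
Hence M_0 = 496/15, M_1 = -452/15, M_2 = 502/15, M_3 = -746/15.

-49.7333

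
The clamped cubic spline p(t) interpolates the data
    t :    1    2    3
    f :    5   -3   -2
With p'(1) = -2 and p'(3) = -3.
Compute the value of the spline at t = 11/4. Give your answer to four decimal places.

-1.9219

With m_i denoting the second derivative at x_i, h_i = 1, 1, and Δ_i = (y_(i+1) − y_i)/h_i = -8, 1:
  1·m_0 + 4·m_1 + 1·m_2 = 6(Δ_1 - Δ_0) = 54
Clamped end conditions give two more equations: 2h_0·m_0 + h_0·m_1 = 6(Δ_0 - p'(1)) = -36 and h_1·m_1 + 2h_1·m_2 = 6(p'(3) - Δ_1) = -24.
Solving: m_0 = -32, m_1 = 28, m_2 = -26.
On [2, 3], p(t) = -3 - 4·(t - 2) + 14·(t - 2)² - 9·(t - 2)³.
With (t - 2) = 3/4: p(11/4) = -123/64.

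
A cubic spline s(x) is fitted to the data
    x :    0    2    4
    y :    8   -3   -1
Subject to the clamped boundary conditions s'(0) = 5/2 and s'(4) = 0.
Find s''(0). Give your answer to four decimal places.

With M_i denoting the second derivative at x_i, h_i = 2, 2, and Δ_i = (y_(i+1) − y_i)/h_i = -11/2, 1:
  2·M_0 + 8·M_1 + 2·M_2 = 6(Δ_1 - Δ_0) = 39
Clamped end conditions give two more equations: 2h_0·M_0 + h_0·M_1 = 6(Δ_0 - s'(0)) = -48 and h_1·M_1 + 2h_1·M_2 = 6(s'(4) - Δ_1) = -6.
Forward elimination and back-substitution give M_0 = -35/2, M_1 = 11, M_2 = -7.

-17.5000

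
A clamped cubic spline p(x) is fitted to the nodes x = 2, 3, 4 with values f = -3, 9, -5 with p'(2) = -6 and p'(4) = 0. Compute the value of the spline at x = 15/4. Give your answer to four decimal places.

-2.8125

Let σ_i = p''(x_i). Step sizes h_i = 1, 1; slopes of the chords Δ_i = (y_(i+1) - y_i)/h_i = 12, -14.
  1·σ_0 + 4·σ_1 + 1·σ_2 = 6(Δ_1 - Δ_0) = -156
Clamped end conditions give two more equations: 2h_0·σ_0 + h_0·σ_1 = 6(Δ_0 - p'(2)) = 108 and h_1·σ_1 + 2h_1·σ_2 = 6(p'(4) - Δ_1) = 84.
Forward elimination and back-substitution give σ_0 = 96, σ_1 = -84, σ_2 = 84.
On [3, 4], p(x) = 9 + 0·(x - 3) - 42·(x - 3)² + 28·(x - 3)³.
With (x - 3) = 3/4: p(15/4) = -45/16.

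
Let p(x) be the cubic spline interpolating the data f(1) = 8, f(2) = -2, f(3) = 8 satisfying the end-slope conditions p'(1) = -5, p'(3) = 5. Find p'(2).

0

With σ_i denoting the second derivative at x_i, h_i = 1, 1, and Δ_i = (y_(i+1) − y_i)/h_i = -10, 10:
  1·σ_0 + 4·σ_1 + 1·σ_2 = 6(Δ_1 - Δ_0) = 120
Clamped end conditions give two more equations: 2h_0·σ_0 + h_0·σ_1 = 6(Δ_0 - p'(1)) = -30 and h_1·σ_1 + 2h_1·σ_2 = 6(p'(3) - Δ_1) = -30.
Solving the tridiagonal system: σ_0 = -40, σ_1 = 50, σ_2 = -40.
On [2, 3], p'(x) = b_1 + 2c_1·(x - 2) + 3d_1·(x - 2)² with b_1 = Δ_1 - h_1(2σ_1 + σ_2)/6 = 0, c_1 = σ_1/2 = 25, d_1 = (σ_2 - σ_1)/(6h_1) = -15. So p'(2) = 0.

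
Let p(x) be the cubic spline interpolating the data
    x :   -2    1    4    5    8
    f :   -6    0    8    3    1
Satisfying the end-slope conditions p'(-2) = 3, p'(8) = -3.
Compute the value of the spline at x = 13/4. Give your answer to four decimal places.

With σ_i denoting the second derivative at x_i, h_i = 3, 3, 1, 3, and Δ_i = (y_(i+1) − y_i)/h_i = 2, 8/3, -5, -2/3:
  3·σ_0 + 12·σ_1 + 3·σ_2 = 6(Δ_1 - Δ_0) = 4
  3·σ_1 + 8·σ_2 + 1·σ_3 = 6(Δ_2 - Δ_1) = -46
  1·σ_2 + 8·σ_3 + 3·σ_4 = 6(Δ_3 - Δ_2) = 26
Clamped end conditions give two more equations: 2h_0·σ_0 + h_0·σ_1 = 6(Δ_0 - p'(-2)) = -6 and h_3·σ_3 + 2h_3·σ_4 = 6(p'(8) - Δ_3) = -14.
Hence σ_0 = -769/318, σ_1 = 451/159, σ_2 = -805/106, σ_3 = 331/53, σ_4 = -1735/318.
On [1, 4], p(x) = 0 + 769/212·(x - 1) + 451/318·(x - 1)² - 3317/5724·(x - 1)³.
With (x - 1) = 9/4: p(13/4) = 118593/13568.

8.7406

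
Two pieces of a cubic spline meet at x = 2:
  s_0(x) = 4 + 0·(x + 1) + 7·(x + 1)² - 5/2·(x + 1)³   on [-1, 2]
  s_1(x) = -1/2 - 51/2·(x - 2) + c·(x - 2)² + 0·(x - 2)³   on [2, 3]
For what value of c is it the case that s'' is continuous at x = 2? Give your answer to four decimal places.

s_0''(x) = 14 - 15·(x + 1), so s_0''(2) = -31. On the right, s_1''(2) = 2c, so c = -31/2.

-15.5000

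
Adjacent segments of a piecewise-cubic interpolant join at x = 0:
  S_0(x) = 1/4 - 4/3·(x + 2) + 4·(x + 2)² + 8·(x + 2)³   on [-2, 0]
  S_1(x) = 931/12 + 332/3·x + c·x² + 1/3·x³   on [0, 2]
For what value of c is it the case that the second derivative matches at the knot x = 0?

S_0''(x) = 8 + 48·(x + 2), so S_0''(0) = 104. On the right, S_1''(0) = 2c, so c = 52.

52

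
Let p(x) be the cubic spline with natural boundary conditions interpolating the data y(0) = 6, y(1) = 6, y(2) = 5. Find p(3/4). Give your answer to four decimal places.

6.0820

Let M_i = p''(x_i). Step sizes h_i = 1, 1; slopes of the chords Δ_i = (y_(i+1) - y_i)/h_i = 0, -1.
  1·M_0 + 4·M_1 + 1·M_2 = 6(Δ_1 - Δ_0) = -6
Natural end conditions: M_0 = M_2 = 0.
Solving the tridiagonal system: M_0 = 0, M_1 = -3/2, M_2 = 0.
On [0, 1], p(x) = 6 + 1/4·x + 0·x² - 1/4·x³.
With x = 3/4: p(3/4) = 1557/256.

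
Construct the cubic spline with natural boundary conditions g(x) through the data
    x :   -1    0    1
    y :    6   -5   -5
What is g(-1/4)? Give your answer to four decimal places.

-3.1523

Let M_i = g''(x_i). Step sizes h_i = 1, 1; slopes of the chords Δ_i = (y_(i+1) - y_i)/h_i = -11, 0.
  1·M_0 + 4·M_1 + 1·M_2 = 6(Δ_1 - Δ_0) = 66
Natural end conditions: M_0 = M_2 = 0.
Solving the tridiagonal system: M_0 = 0, M_1 = 33/2, M_2 = 0.
On [-1, 0], g(x) = 6 - 55/4·(x + 1) + 0·(x + 1)² + 11/4·(x + 1)³.
With (x + 1) = 3/4: g(-1/4) = -807/256.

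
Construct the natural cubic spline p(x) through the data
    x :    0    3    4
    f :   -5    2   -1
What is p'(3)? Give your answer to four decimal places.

-1.6667

With M_i denoting the second derivative at x_i, h_i = 3, 1, and Δ_i = (y_(i+1) − y_i)/h_i = 7/3, -3:
  3·M_0 + 8·M_1 + 1·M_2 = 6(Δ_1 - Δ_0) = -32
Natural end conditions: M_0 = M_2 = 0.
Solving the tridiagonal system: M_0 = 0, M_1 = -4, M_2 = 0.
On [3, 4], p'(x) = b_1 + 2c_1·(x - 3) + 3d_1·(x - 3)² with b_1 = Δ_1 - h_1(2M_1 + M_2)/6 = -5/3, c_1 = M_1/2 = -2, d_1 = (M_2 - M_1)/(6h_1) = 2/3. So p'(3) = -5/3.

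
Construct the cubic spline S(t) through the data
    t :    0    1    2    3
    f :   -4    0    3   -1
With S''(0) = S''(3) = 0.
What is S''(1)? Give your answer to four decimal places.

With σ_i denoting the second derivative at x_i, h_i = 1, 1, 1, and Δ_i = (y_(i+1) − y_i)/h_i = 4, 3, -4:
  1·σ_0 + 4·σ_1 + 1·σ_2 = 6(Δ_1 - Δ_0) = -6
  1·σ_1 + 4·σ_2 + 1·σ_3 = 6(Δ_2 - Δ_1) = -42
Natural end conditions: σ_0 = σ_3 = 0.
Hence σ_0 = 0, σ_1 = 6/5, σ_2 = -54/5, σ_3 = 0.

1.2000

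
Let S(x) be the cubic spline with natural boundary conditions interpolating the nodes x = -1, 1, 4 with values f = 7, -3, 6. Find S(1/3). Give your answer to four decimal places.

-0.8519

Let M_i = S''(x_i). Step sizes h_i = 2, 3; slopes of the chords Δ_i = (y_(i+1) - y_i)/h_i = -5, 3.
  2·M_0 + 10·M_1 + 3·M_2 = 6(Δ_1 - Δ_0) = 48
Natural end conditions: M_0 = M_2 = 0.
Hence M_0 = 0, M_1 = 24/5, M_2 = 0.
On [-1, 1], S(x) = 7 - 33/5·(x + 1) + 0·(x + 1)² + 2/5·(x + 1)³.
With (x + 1) = 4/3: S(1/3) = -23/27.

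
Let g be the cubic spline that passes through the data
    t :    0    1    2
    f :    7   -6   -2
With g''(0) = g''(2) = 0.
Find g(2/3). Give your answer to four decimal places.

Put M_i = g'' at the i-th knot. Here h = (1, 1) and Δ = (-13, 4), so the interior equations h_(i-1)·M_(i-1) + 2(h_(i-1)+h_i)·M_i + h_i·M_(i+1) = 6(Δ_i − Δ_(i-1)) read
  1·M_0 + 4·M_1 + 1·M_2 = 6(Δ_1 - Δ_0) = 102
Natural end conditions: M_0 = M_2 = 0.
Solving the tridiagonal system: M_0 = 0, M_1 = 51/2, M_2 = 0.
On [0, 1], g(t) = 7 - 69/4·t + 0·t² + 17/4·t³.
With t = 2/3: g(2/3) = -175/54.

-3.2407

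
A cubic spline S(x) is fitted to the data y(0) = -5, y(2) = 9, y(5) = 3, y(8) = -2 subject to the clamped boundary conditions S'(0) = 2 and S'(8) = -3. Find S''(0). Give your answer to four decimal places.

11.8421

With m_i denoting the second derivative at x_i, h_i = 2, 3, 3, and Δ_i = (y_(i+1) − y_i)/h_i = 7, -2, -5/3:
  2·m_0 + 10·m_1 + 3·m_2 = 6(Δ_1 - Δ_0) = -54
  3·m_1 + 12·m_2 + 3·m_3 = 6(Δ_2 - Δ_1) = 2
Clamped end conditions give two more equations: 2h_0·m_0 + h_0·m_1 = 6(Δ_0 - S'(0)) = 30 and h_2·m_2 + 2h_2·m_3 = 6(S'(8) - Δ_2) = -8.
Solving the tridiagonal system: m_0 = 225/19, m_1 = -165/19, m_2 = 58/19, m_3 = -163/57.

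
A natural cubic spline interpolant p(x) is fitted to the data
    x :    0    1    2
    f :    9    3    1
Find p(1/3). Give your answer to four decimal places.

With M_i denoting the second derivative at x_i, h_i = 1, 1, and Δ_i = (y_(i+1) − y_i)/h_i = -6, -2:
  1·M_0 + 4·M_1 + 1·M_2 = 6(Δ_1 - Δ_0) = 24
Natural end conditions: M_0 = M_2 = 0.
Hence M_0 = 0, M_1 = 6, M_2 = 0.
On [0, 1], p(x) = 9 - 7·x + 0·x² + 1·x³.
With x = 1/3: p(1/3) = 181/27.

6.7037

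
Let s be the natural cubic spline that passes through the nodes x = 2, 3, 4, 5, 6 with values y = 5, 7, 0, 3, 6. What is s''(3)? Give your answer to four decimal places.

-18.7500

Put M_i = s'' at the i-th knot. Here h = (1, 1, 1, 1) and Δ = (2, -7, 3, 3), so the interior equations h_(i-1)·M_(i-1) + 2(h_(i-1)+h_i)·M_i + h_i·M_(i+1) = 6(Δ_i − Δ_(i-1)) read
  1·M_0 + 4·M_1 + 1·M_2 = 6(Δ_1 - Δ_0) = -54
  1·M_1 + 4·M_2 + 1·M_3 = 6(Δ_2 - Δ_1) = 60
  1·M_2 + 4·M_3 + 1·M_4 = 6(Δ_3 - Δ_2) = 0
Natural end conditions: M_0 = M_4 = 0.
Solving the tridiagonal system: M_0 = 0, M_1 = -75/4, M_2 = 21, M_3 = -21/4, M_4 = 0.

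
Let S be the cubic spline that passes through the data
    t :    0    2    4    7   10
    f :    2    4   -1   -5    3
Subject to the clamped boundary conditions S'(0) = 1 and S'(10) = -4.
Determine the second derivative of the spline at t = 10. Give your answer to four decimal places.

Write M_i for S''(x_i). With h_i = 2, 2, 3, 3 and divided differences Δ_i = 1, -5/2, -4/3, 8/3, the continuity of S' gives the tridiagonal system
  2·M_0 + 8·M_1 + 2·M_2 = 6(Δ_1 - Δ_0) = -21
  2·M_1 + 10·M_2 + 3·M_3 = 6(Δ_2 - Δ_1) = 7
  3·M_2 + 12·M_3 + 3·M_4 = 6(Δ_3 - Δ_2) = 24
Clamped end conditions give two more equations: 2h_0·M_0 + h_0·M_1 = 6(Δ_0 - S'(0)) = 0 and h_3·M_3 + 2h_3·M_4 = 6(S'(10) - Δ_3) = -40.
Forward elimination and back-substitution give M_0 = 211/140, M_1 = -211/70, M_2 = 1/20, M_3 = 877/210, M_4 = -3677/420.

-8.7548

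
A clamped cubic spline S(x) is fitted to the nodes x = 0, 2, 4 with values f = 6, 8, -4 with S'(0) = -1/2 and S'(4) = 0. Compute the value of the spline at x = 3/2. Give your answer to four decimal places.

8.6602

Put m_i = S'' at the i-th knot. Here h = (2, 2) and Δ = (1, -6), so the interior equations h_(i-1)·m_(i-1) + 2(h_(i-1)+h_i)·m_i + h_i·m_(i+1) = 6(Δ_i − Δ_(i-1)) read
  2·m_0 + 8·m_1 + 2·m_2 = 6(Δ_1 - Δ_0) = -42
Clamped end conditions give two more equations: 2h_0·m_0 + h_0·m_1 = 6(Δ_0 - S'(0)) = 9 and h_1·m_1 + 2h_1·m_2 = 6(S'(4) - Δ_1) = 36.
Forward elimination and back-substitution give m_0 = 61/8, m_1 = -43/4, m_2 = 115/8.
On [0, 2], S(x) = 6 - 1/2·x + 61/16·x² - 49/32·x³.
With x = 3/2: S(3/2) = 2217/256.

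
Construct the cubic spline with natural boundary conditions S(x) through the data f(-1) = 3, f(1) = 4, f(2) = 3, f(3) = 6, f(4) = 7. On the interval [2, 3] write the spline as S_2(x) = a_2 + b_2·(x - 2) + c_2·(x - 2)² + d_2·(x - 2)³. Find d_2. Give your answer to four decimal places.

Let σ_i = S''(x_i). Step sizes h_i = 2, 1, 1, 1; slopes of the chords Δ_i = (y_(i+1) - y_i)/h_i = 1/2, -1, 3, 1.
  2·σ_0 + 6·σ_1 + 1·σ_2 = 6(Δ_1 - Δ_0) = -9
  1·σ_1 + 4·σ_2 + 1·σ_3 = 6(Δ_2 - Δ_1) = 24
  1·σ_2 + 4·σ_3 + 1·σ_4 = 6(Δ_3 - Δ_2) = -12
Natural end conditions: σ_0 = σ_4 = 0.
Solving: σ_0 = 0, σ_1 = -243/86, σ_2 = 342/43, σ_3 = -429/86, σ_4 = 0.
On [2, 3], with S_2(x) = a_2 + b_2·(x - 2) + c_2·(x - 2)² + d_2·(x - 2)³: c_2 = σ_2/2 = 171/43, d_2 = (σ_3 - σ_2)/(6h_2) = -371/172, b_2 = Δ_2 - h_2(2σ_2 + σ_3)/6 = 203/172.

-2.1570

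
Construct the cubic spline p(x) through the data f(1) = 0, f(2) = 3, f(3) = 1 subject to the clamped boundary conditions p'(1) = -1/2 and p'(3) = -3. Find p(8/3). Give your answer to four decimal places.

2.0833

Write M_i for p''(x_i). With h_i = 1, 1 and divided differences Δ_i = 3, -2, the continuity of p' gives the tridiagonal system
  1·M_0 + 4·M_1 + 1·M_2 = 6(Δ_1 - Δ_0) = -30
Clamped end conditions give two more equations: 2h_0·M_0 + h_0·M_1 = 6(Δ_0 - p'(1)) = 21 and h_1·M_1 + 2h_1·M_2 = 6(p'(3) - Δ_1) = -6.
Solving the tridiagonal system: M_0 = 67/4, M_1 = -25/2, M_2 = 13/4.
On [2, 3], p(x) = 3 + 13/8·(x - 2) - 25/4·(x - 2)² + 21/8·(x - 2)³.
With (x - 2) = 2/3: p(8/3) = 25/12.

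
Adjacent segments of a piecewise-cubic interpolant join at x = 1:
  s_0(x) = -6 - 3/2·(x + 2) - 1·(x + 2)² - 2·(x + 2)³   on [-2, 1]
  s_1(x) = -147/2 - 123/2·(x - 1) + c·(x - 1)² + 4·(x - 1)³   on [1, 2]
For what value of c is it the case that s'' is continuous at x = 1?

-19

s_0''(x) = -2 - 12·(x + 2), so s_0''(1) = -38. On the right, s_1''(1) = 2c, so c = -19.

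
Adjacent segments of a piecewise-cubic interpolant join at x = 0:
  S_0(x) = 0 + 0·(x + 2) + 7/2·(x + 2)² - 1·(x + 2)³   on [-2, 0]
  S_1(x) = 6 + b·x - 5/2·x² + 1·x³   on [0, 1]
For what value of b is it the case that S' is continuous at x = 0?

S_0'(x) = 0 + 7·(x + 2) - 3·(x + 2)², so S_0'(0) = 2. On the right, S_1'(0) = b, so b = 2.

2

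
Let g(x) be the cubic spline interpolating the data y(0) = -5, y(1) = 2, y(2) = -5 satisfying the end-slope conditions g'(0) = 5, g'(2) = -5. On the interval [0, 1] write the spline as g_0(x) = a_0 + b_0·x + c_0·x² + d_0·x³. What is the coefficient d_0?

-9

Let σ_i = g''(x_i). Step sizes h_i = 1, 1; slopes of the chords Δ_i = (y_(i+1) - y_i)/h_i = 7, -7.
  1·σ_0 + 4·σ_1 + 1·σ_2 = 6(Δ_1 - Δ_0) = -84
Clamped end conditions give two more equations: 2h_0·σ_0 + h_0·σ_1 = 6(Δ_0 - g'(0)) = 12 and h_1·σ_1 + 2h_1·σ_2 = 6(g'(2) - Δ_1) = 12.
Solving: σ_0 = 22, σ_1 = -32, σ_2 = 22.
On [0, 1], with g_0(x) = a_0 + b_0·x + c_0·x² + d_0·x³: c_0 = σ_0/2 = 11, d_0 = (σ_1 - σ_0)/(6h_0) = -9, b_0 = Δ_0 - h_0(2σ_0 + σ_1)/6 = 5.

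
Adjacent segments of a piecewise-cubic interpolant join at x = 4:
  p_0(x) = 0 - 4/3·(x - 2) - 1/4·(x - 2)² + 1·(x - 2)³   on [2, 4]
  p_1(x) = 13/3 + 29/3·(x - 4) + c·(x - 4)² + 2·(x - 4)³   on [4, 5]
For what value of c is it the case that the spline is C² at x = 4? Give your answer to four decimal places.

p_0''(x) = -1/2 + 6·(x - 2), so p_0''(4) = 23/2. On the right, p_1''(4) = 2c, so c = 23/4.

5.7500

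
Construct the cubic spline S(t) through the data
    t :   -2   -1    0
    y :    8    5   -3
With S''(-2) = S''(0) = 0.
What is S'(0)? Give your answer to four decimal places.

With M_i denoting the second derivative at x_i, h_i = 1, 1, and Δ_i = (y_(i+1) − y_i)/h_i = -3, -8:
  1·M_0 + 4·M_1 + 1·M_2 = 6(Δ_1 - Δ_0) = -30
Natural end conditions: M_0 = M_2 = 0.
Hence M_0 = 0, M_1 = -15/2, M_2 = 0.
On [-1, 0], S'(t) = b_1 + 2c_1·(t + 1) + 3d_1·(t + 1)² with b_1 = Δ_1 - h_1(2M_1 + M_2)/6 = -11/2, c_1 = M_1/2 = -15/4, d_1 = (M_2 - M_1)/(6h_1) = 5/4. So S'(0) = -37/4.

-9.2500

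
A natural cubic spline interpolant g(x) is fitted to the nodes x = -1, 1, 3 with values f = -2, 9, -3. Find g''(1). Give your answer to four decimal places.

-8.6250

Put σ_i = g'' at the i-th knot. Here h = (2, 2) and Δ = (11/2, -6), so the interior equations h_(i-1)·σ_(i-1) + 2(h_(i-1)+h_i)·σ_i + h_i·σ_(i+1) = 6(Δ_i − Δ_(i-1)) read
  2·σ_0 + 8·σ_1 + 2·σ_2 = 6(Δ_1 - Δ_0) = -69
Natural end conditions: σ_0 = σ_2 = 0.
Forward elimination and back-substitution give σ_0 = 0, σ_1 = -69/8, σ_2 = 0.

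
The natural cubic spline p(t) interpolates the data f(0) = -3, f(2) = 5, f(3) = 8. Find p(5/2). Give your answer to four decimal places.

Put σ_i = p'' at the i-th knot. Here h = (2, 1) and Δ = (4, 3), so the interior equations h_(i-1)·σ_(i-1) + 2(h_(i-1)+h_i)·σ_i + h_i·σ_(i+1) = 6(Δ_i − Δ_(i-1)) read
  2·σ_0 + 6·σ_1 + 1·σ_2 = 6(Δ_1 - Δ_0) = -6
Natural end conditions: σ_0 = σ_2 = 0.
Solving: σ_0 = 0, σ_1 = -1, σ_2 = 0.
On [2, 3], p(t) = 5 + 10/3·(t - 2) - 1/2·(t - 2)² + 1/6·(t - 2)³.
With (t - 2) = 1/2: p(5/2) = 105/16.

6.5625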